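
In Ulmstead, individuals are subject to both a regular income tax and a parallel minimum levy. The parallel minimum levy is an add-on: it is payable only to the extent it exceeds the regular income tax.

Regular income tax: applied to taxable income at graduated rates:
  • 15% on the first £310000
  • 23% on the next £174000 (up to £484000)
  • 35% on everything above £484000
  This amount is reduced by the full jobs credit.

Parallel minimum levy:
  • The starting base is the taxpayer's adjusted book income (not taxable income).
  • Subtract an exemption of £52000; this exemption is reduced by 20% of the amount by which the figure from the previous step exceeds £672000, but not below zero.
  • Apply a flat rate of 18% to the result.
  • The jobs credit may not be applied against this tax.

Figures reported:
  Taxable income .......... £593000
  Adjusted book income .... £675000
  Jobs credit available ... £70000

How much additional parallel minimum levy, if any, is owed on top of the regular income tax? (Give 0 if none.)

Regular income tax:
  £310000 × 15% = £46500
  £174000 × 23% = £40020
  £109000 × 35% = £38150
  → £124670
  Less jobs credit £70000 → £54670

Parallel minimum levy:
  Base (adjusted book income): £675000
  Exemption: £52000 − 20% × (£675000 − £672000) = £52000 − £600 = £51400
  Base: £675000 − £51400 = £623600
  £623600 × 18% = £112248

Excess of parallel minimum levy over regular income tax: £112248 − £54670 = £57578.

£57578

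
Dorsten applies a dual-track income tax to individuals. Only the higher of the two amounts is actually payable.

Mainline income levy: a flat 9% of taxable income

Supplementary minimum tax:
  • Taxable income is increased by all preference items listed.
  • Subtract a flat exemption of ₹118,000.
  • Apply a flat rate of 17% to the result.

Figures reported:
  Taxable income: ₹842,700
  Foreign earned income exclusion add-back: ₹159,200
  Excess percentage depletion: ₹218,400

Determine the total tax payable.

₹187,391

Supplementary minimum tax:
  Adjusted income: ₹842,700 + ₹159,200 + ₹218,400 = ₹1,220,300
  Less exemption ₹118,000 → base ₹1,102,300
  ₹1,102,300 × 17% = ₹187,391

Mainline income levy:
  ₹842,700 × 9% = ₹75,843

₹187,391 > ₹75,843, so the supplementary minimum tax is the binding amount.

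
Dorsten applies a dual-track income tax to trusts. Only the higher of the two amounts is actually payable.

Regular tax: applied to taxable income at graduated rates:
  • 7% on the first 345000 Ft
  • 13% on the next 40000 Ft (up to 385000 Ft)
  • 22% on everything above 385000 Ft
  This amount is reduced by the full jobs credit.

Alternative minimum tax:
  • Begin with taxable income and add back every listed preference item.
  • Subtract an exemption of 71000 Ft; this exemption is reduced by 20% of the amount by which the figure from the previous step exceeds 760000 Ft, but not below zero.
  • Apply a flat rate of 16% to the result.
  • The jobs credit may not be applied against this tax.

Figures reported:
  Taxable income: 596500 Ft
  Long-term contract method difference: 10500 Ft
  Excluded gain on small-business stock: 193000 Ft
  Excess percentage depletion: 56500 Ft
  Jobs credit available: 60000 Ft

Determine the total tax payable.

128768 Ft

Alternative minimum tax:
  Adjusted income: 596500 Ft + 10500 Ft + 193000 Ft + 56500 Ft = 856500 Ft
  Exemption: 71000 Ft − 20% × (856500 Ft − 760000 Ft) = 71000 Ft − 19300 Ft = 51700 Ft
  Base: 856500 Ft − 51700 Ft = 804800 Ft
  804800 Ft × 16% = 128768 Ft

Regular tax:
  345000 Ft × 7% = 24150 Ft
  40000 Ft × 13% = 5200 Ft
  211500 Ft × 22% = 46530 Ft
  → 75880 Ft
  Less jobs credit 60000 Ft → 15880 Ft

128768 Ft > 15880 Ft, so the alternative minimum tax is the binding amount.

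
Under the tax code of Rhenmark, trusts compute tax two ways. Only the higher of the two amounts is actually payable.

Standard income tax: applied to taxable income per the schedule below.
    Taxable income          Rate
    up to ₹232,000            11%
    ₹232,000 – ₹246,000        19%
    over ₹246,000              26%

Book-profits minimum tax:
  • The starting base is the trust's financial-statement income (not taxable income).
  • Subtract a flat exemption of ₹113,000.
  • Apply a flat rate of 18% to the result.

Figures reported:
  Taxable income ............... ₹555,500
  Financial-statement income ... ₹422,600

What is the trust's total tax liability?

Book-profits minimum tax:
  Base (financial-statement income): ₹422,600
  Less exemption ₹113,000 → base ₹309,600
  ₹309,600 × 18% = ₹55,728

Standard income tax:
  ₹232,000 × 11% = ₹25,520
  ₹14,000 × 19% = ₹2,660
  ₹309,500 × 26% = ₹80,470
  → ₹108,650

₹108,650 > ₹55,728, so the standard income tax governs.

₹108,650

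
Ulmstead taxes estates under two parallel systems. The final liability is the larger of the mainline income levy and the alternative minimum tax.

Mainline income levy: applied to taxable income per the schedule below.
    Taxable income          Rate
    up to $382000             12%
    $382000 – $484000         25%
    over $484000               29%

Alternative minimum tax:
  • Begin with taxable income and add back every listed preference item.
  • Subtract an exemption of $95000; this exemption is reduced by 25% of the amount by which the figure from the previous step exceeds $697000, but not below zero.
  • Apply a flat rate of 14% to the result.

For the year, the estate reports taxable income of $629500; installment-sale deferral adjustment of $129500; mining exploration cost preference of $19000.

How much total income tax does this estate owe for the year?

$113535

Alternative minimum tax:
  Adjusted income: $629500 + $129500 + $19000 = $778000
  Exemption: $95000 − 25% × ($778000 − $697000) = $95000 − $20250 = $74750
  Base: $778000 − $74750 = $703250
  $703250 × 14% = $98455

Mainline income levy:
  $382000 × 12% = $45840
  $102000 × 25% = $25500
  $145500 × 29% = $42195
  → $113535

$113535 > $98455, so the mainline income levy governs.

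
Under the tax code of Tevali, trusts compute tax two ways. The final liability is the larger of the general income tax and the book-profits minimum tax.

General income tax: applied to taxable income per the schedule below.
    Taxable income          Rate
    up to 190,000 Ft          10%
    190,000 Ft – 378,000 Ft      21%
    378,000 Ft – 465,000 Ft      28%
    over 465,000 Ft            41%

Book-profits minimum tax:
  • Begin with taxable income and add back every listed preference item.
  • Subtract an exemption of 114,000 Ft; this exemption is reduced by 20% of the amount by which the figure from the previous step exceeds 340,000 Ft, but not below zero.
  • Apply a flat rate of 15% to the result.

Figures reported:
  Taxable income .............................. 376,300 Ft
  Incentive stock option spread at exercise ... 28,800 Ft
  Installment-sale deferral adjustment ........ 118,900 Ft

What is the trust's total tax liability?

67,020 Ft

Book-profits minimum tax:
  Adjusted income: 376,300 Ft + 28,800 Ft + 118,900 Ft = 524,000 Ft
  Exemption: 114,000 Ft − 20% × (524,000 Ft − 340,000 Ft) = 114,000 Ft − 36,800 Ft = 77,200 Ft
  Base: 524,000 Ft − 77,200 Ft = 446,800 Ft
  446,800 Ft × 15% = 67,020 Ft

General income tax:
  190,000 Ft × 10% = 19,000 Ft
  186,300 Ft × 21% = 39,123 Ft
  → 58,123 Ft

67,020 Ft > 58,123 Ft, so the book-profits minimum tax is the binding amount.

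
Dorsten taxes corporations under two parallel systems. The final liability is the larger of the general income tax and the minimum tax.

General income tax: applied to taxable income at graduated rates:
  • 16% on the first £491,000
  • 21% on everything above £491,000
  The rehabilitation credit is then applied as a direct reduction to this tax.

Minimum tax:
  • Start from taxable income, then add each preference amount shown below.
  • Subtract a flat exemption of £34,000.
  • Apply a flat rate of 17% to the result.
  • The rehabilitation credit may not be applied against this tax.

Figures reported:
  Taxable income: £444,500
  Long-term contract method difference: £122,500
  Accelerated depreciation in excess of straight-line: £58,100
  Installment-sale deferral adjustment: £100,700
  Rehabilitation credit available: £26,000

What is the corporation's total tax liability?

£117,606

Minimum tax:
  Adjusted income: £444,500 + £122,500 + £58,100 + £100,700 = £725,800
  Less exemption £34,000 → base £691,800
  £691,800 × 17% = £117,606

General income tax:
  £444,500 × 16% = £71,120
  Less rehabilitation credit £26,000 → £45,120

£117,606 > £45,120, so the minimum tax is the binding amount.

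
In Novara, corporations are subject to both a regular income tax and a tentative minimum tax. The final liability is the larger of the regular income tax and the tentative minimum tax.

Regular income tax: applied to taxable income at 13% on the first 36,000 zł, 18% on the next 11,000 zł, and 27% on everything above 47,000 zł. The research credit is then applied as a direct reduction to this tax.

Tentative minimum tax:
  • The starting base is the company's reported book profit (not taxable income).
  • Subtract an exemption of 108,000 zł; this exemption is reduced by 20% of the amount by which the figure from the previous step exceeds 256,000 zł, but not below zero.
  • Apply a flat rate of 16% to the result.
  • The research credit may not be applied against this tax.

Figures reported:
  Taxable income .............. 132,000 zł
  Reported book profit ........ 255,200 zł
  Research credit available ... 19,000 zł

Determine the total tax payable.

Regular income tax:
  36,000 zł × 13% = 4,680 zł
  11,000 zł × 18% = 1,980 zł
  85,000 zł × 27% = 22,950 zł
  → 29,610 zł
  Less research credit 19,000 zł → 10,610 zł

Tentative minimum tax:
  Base (reported book profit): 255,200 zł
  Exemption: 255,200 zł ≤ 256,000 zł, so full 108,000 zł applies
  Base: 255,200 zł − 108,000 zł = 147,200 zł
  147,200 zł × 16% = 23,552 zł

23,552 zł > 10,610 zł, so the tentative minimum tax is the binding amount.

23,552 zł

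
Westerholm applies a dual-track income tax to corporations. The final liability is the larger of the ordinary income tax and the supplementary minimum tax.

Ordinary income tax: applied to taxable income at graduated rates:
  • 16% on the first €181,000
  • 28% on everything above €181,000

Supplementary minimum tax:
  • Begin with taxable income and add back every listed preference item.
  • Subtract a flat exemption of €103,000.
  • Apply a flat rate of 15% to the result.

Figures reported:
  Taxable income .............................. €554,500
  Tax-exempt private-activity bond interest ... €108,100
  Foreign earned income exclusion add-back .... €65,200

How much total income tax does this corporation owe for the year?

Supplementary minimum tax:
  Adjusted income: €554,500 + €108,100 + €65,200 = €727,800
  Less exemption €103,000 → base €624,800
  €624,800 × 15% = €93,720

Ordinary income tax:
  €181,000 × 16% = €28,960
  €373,500 × 28% = €104,580
  → €133,540

€133,540 > €93,720, so the ordinary income tax governs.

€133,540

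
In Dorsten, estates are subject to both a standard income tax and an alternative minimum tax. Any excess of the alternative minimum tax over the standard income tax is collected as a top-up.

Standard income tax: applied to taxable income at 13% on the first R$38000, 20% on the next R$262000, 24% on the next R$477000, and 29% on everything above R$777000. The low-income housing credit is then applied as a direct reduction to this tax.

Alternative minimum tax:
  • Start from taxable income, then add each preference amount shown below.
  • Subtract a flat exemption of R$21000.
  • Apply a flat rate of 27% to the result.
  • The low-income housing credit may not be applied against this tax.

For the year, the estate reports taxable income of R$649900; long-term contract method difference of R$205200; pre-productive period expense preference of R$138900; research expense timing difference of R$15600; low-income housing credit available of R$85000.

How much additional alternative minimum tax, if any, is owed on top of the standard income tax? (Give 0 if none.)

R$210606

Alternative minimum tax:
  Adjusted income: R$649900 + R$205200 + R$138900 + R$15600 = R$1009600
  Less exemption R$21000 → base R$988600
  R$988600 × 27% = R$266922

Standard income tax:
  R$38000 × 13% = R$4940
  R$262000 × 20% = R$52400
  R$349900 × 24% = R$83976
  → R$141316
  Less low-income housing credit R$85000 → R$56316

Excess of alternative minimum tax over standard income tax: R$266922 − R$56316 = R$210606.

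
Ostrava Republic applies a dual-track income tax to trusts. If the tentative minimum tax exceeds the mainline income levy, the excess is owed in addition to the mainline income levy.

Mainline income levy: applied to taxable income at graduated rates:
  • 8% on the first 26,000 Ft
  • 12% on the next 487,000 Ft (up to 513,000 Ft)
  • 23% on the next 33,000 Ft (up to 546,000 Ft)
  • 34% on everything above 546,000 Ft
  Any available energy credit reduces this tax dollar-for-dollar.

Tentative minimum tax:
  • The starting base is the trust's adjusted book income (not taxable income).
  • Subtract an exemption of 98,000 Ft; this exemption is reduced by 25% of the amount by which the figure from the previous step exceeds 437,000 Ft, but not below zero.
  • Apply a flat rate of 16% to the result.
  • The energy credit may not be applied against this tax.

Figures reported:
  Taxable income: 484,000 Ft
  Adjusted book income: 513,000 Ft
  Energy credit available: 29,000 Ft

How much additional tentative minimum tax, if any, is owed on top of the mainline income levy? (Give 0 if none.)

41,400 Ft

Tentative minimum tax:
  Base (adjusted book income): 513,000 Ft
  Exemption: 98,000 Ft − 25% × (513,000 Ft − 437,000 Ft) = 98,000 Ft − 19,000 Ft = 79,000 Ft
  Base: 513,000 Ft − 79,000 Ft = 434,000 Ft
  434,000 Ft × 16% = 69,440 Ft

Mainline income levy:
  26,000 Ft × 8% = 2,080 Ft
  458,000 Ft × 12% = 54,960 Ft
  → 57,040 Ft
  Less energy credit 29,000 Ft → 28,040 Ft

Excess of tentative minimum tax over mainline income levy: 69,440 Ft − 28,040 Ft = 41,400 Ft.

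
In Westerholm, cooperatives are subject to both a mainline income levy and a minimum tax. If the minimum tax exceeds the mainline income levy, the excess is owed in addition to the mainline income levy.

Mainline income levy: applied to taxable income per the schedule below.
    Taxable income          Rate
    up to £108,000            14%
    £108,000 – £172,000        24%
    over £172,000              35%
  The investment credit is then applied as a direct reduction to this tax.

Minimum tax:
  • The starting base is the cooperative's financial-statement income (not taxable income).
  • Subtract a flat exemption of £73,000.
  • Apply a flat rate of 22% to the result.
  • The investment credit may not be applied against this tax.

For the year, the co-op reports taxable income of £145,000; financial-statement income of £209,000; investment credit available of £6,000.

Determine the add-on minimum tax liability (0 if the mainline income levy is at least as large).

£11,920

Mainline income levy:
  £108,000 × 14% = £15,120
  £37,000 × 24% = £8,880
  → £24,000
  Less investment credit £6,000 → £18,000

Minimum tax:
  Base (financial-statement income): £209,000
  Less exemption £73,000 → base £136,000
  £136,000 × 22% = £29,920

Excess of minimum tax over mainline income levy: £29,920 − £18,000 = £11,920.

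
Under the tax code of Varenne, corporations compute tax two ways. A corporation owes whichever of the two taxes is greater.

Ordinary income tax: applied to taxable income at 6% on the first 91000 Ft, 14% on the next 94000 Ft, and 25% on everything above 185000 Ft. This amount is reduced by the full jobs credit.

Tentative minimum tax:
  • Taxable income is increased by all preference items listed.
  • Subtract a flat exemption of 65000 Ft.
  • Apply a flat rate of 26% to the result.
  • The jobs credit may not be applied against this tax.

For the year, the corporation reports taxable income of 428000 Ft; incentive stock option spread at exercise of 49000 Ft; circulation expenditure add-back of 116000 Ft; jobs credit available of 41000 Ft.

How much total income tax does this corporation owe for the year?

137280 Ft

Ordinary income tax:
  91000 Ft × 6% = 5460 Ft
  94000 Ft × 14% = 13160 Ft
  243000 Ft × 25% = 60750 Ft
  → 79370 Ft
  Less jobs credit 41000 Ft → 38370 Ft

Tentative minimum tax:
  Adjusted income: 428000 Ft + 49000 Ft + 116000 Ft = 593000 Ft
  Less exemption 65000 Ft → base 528000 Ft
  528000 Ft × 26% = 137280 Ft

137280 Ft > 38370 Ft, so the tentative minimum tax is the binding amount.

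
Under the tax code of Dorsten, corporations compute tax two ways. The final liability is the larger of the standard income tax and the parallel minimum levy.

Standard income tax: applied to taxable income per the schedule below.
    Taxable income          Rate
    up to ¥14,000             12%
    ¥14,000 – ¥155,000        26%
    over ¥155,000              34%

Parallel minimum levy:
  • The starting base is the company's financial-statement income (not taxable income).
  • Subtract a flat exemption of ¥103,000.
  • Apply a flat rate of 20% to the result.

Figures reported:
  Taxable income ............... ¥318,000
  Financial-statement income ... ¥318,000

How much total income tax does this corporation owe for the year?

¥93,760

Standard income tax:
  ¥14,000 × 12% = ¥1,680
  ¥141,000 × 26% = ¥36,660
  ¥163,000 × 34% = ¥55,420
  → ¥93,760

Parallel minimum levy:
  Base (financial-statement income): ¥318,000
  Less exemption ¥103,000 → base ¥215,000
  ¥215,000 × 20% = ¥43,000

¥93,760 > ¥43,000, so the standard income tax governs.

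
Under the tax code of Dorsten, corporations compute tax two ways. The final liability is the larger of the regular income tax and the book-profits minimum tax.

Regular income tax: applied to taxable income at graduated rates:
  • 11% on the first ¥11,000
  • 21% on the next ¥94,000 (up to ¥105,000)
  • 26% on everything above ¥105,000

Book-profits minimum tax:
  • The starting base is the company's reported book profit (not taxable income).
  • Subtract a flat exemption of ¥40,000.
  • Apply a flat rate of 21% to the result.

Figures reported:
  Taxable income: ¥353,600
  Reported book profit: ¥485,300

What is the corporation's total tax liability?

Book-profits minimum tax:
  Base (reported book profit): ¥485,300
  Less exemption ¥40,000 → base ¥445,300
  ¥445,300 × 21% = ¥93,513

Regular income tax:
  ¥11,000 × 11% = ¥1,210
  ¥94,000 × 21% = ¥19,740
  ¥248,600 × 26% = ¥64,636
  → ¥85,586

¥93,513 > ¥85,586, so the book-profits minimum tax is the binding amount.

¥93,513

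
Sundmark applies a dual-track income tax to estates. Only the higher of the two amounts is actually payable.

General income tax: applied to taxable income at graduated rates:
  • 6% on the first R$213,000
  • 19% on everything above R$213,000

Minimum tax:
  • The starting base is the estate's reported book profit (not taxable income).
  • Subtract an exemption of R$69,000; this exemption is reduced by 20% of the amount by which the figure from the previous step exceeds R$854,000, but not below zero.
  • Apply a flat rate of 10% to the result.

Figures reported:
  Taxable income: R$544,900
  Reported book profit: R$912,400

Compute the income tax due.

Minimum tax:
  Base (reported book profit): R$912,400
  Exemption: R$69,000 − 20% × (R$912,400 − R$854,000) = R$69,000 − R$11,680 = R$57,320
  Base: R$912,400 − R$57,320 = R$855,080
  R$855,080 × 10% = R$85,508

General income tax:
  R$213,000 × 6% = R$12,780
  R$331,900 × 19% = R$63,061
  → R$75,841

R$85,508 > R$75,841, so the minimum tax is the binding amount.

R$85,508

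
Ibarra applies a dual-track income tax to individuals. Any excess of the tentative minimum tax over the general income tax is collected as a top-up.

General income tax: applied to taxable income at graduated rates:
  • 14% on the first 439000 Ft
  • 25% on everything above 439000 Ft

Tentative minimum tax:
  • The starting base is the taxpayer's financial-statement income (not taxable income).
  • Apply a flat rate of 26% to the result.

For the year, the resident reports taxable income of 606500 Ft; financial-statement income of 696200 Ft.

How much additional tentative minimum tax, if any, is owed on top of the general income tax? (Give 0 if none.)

77677 Ft

General income tax:
  439000 Ft × 14% = 61460 Ft
  167500 Ft × 25% = 41875 Ft
  → 103335 Ft

Tentative minimum tax:
  Base (financial-statement income): 696200 Ft
  696200 Ft × 26% = 181012 Ft

Excess of tentative minimum tax over general income tax: 181012 Ft − 103335 Ft = 77677 Ft.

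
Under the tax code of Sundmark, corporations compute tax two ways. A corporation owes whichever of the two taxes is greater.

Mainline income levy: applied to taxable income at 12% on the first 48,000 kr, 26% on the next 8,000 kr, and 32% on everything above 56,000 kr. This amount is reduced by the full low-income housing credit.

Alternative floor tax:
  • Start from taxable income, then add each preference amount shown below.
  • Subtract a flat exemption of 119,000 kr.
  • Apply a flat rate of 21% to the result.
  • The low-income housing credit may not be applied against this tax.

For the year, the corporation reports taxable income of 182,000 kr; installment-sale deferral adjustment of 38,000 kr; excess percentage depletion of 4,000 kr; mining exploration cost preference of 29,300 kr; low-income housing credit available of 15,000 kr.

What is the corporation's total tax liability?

33,160 kr

Alternative floor tax:
  Adjusted income: 182,000 kr + 38,000 kr + 4,000 kr + 29,300 kr = 253,300 kr
  Less exemption 119,000 kr → base 134,300 kr
  134,300 kr × 21% = 28,203 kr

Mainline income levy:
  48,000 kr × 12% = 5,760 kr
  8,000 kr × 26% = 2,080 kr
  126,000 kr × 32% = 40,320 kr
  → 48,160 kr
  Less low-income housing credit 15,000 kr → 33,160 kr

33,160 kr > 28,203 kr, so the mainline income levy governs.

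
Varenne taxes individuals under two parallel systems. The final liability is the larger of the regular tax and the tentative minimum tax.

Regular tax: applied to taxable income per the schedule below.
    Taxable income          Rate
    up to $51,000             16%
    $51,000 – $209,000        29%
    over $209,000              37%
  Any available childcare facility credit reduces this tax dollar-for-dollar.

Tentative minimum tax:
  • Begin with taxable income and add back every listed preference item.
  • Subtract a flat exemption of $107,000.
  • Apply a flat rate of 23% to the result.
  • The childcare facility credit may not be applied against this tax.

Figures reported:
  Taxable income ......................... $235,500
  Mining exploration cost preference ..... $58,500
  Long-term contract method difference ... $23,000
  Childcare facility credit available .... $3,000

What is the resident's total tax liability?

$60,785

Regular tax:
  $51,000 × 16% = $8,160
  $158,000 × 29% = $45,820
  $26,500 × 37% = $9,805
  → $63,785
  Less childcare facility credit $3,000 → $60,785

Tentative minimum tax:
  Adjusted income: $235,500 + $58,500 + $23,000 = $317,000
  Less exemption $107,000 → base $210,000
  $210,000 × 23% = $48,300

$60,785 > $48,300, so the regular tax governs.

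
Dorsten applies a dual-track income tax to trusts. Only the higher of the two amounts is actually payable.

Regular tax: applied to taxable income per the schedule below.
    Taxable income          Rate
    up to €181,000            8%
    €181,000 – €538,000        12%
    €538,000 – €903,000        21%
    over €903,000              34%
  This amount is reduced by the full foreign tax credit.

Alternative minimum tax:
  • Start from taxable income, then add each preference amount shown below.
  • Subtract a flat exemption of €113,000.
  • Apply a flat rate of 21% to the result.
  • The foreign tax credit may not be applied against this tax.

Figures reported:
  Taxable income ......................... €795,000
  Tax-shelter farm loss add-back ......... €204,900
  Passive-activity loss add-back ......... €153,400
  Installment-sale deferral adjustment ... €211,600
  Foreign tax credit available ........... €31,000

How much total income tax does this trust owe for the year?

€262,899

Regular tax:
  €181,000 × 8% = €14,480
  €357,000 × 12% = €42,840
  €257,000 × 21% = €53,970
  → €111,290
  Less foreign tax credit €31,000 → €80,290

Alternative minimum tax:
  Adjusted income: €795,000 + €204,900 + €153,400 + €211,600 = €1,364,900
  Less exemption €113,000 → base €1,251,900
  €1,251,900 × 21% = €262,899

€262,899 > €80,290, so the alternative minimum tax is the binding amount.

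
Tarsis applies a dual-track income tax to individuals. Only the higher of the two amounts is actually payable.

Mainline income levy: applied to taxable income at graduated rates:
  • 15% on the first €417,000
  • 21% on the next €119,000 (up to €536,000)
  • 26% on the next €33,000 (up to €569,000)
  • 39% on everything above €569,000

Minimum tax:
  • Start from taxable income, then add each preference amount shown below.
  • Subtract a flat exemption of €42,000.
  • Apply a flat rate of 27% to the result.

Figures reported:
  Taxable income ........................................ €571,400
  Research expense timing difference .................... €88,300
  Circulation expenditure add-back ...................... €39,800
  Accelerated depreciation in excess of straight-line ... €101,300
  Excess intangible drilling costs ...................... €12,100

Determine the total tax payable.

Mainline income levy:
  €417,000 × 15% = €62,550
  €119,000 × 21% = €24,990
  €33,000 × 26% = €8,580
  €2,400 × 39% = €936
  → €97,056

Minimum tax:
  Adjusted income: €571,400 + €88,300 + €39,800 + €101,300 + €12,100 = €812,900
  Less exemption €42,000 → base €770,900
  €770,900 × 27% = €208,143

€208,143 > €97,056, so the minimum tax is the binding amount.

€208,143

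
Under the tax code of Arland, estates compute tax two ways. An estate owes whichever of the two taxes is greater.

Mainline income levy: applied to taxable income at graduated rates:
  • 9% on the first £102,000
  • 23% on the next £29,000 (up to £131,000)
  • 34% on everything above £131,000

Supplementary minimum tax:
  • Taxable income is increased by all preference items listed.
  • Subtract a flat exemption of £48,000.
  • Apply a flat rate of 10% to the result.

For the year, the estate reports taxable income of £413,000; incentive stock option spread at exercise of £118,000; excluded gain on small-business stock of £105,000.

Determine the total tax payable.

Supplementary minimum tax:
  Adjusted income: £413,000 + £118,000 + £105,000 = £636,000
  Less exemption £48,000 → base £588,000
  £588,000 × 10% = £58,800

Mainline income levy:
  £102,000 × 9% = £9,180
  £29,000 × 23% = £6,670
  £282,000 × 34% = £95,880
  → £111,730

£111,730 > £58,800, so the mainline income levy governs.

£111,730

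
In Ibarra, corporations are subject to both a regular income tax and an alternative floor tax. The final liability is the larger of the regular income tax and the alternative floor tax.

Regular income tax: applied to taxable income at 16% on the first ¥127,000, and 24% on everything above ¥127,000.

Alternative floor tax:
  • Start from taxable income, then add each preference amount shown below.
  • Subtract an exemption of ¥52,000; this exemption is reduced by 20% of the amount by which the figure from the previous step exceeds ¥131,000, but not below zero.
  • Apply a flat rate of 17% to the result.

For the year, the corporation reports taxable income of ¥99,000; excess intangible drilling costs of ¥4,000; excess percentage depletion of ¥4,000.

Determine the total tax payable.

¥15,840

Alternative floor tax:
  Adjusted income: ¥99,000 + ¥4,000 + ¥4,000 = ¥107,000
  Exemption: ¥107,000 ≤ ¥131,000, so full ¥52,000 applies
  Base: ¥107,000 − ¥52,000 = ¥55,000
  ¥55,000 × 17% = ¥9,350

Regular income tax:
  ¥99,000 × 16% = ¥15,840

¥15,840 > ¥9,350, so the regular income tax governs.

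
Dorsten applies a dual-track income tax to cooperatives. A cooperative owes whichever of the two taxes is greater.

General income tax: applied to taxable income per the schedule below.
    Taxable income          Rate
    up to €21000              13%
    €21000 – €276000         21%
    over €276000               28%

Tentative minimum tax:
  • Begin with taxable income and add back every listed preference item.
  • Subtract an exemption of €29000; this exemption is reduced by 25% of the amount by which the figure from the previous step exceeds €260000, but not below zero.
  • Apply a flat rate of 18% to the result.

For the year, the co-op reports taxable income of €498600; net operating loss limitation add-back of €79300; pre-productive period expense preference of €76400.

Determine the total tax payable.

€118608

Tentative minimum tax:
  Adjusted income: €498600 + €79300 + €76400 = €654300
  Exemption: 25% × (€654300 − €260000) = €98575 ≥ €29000, so the exemption is fully phased out
  Base: €654300 − €0 = €654300
  €654300 × 18% = €117774

General income tax:
  €21000 × 13% = €2730
  €255000 × 21% = €53550
  €222600 × 28% = €62328
  → €118608

€118608 > €117774, so the general income tax governs.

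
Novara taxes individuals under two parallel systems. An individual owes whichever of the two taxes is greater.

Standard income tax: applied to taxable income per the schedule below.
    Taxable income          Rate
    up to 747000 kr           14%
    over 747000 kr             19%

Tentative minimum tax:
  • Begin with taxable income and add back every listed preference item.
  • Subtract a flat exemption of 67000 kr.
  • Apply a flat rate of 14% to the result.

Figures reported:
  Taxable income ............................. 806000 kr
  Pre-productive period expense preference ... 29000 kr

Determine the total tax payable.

Tentative minimum tax:
  Adjusted income: 806000 kr + 29000 kr = 835000 kr
  Less exemption 67000 kr → base 768000 kr
  768000 kr × 14% = 107520 kr

Standard income tax:
  747000 kr × 14% = 104580 kr
  59000 kr × 19% = 11210 kr
  → 115790 kr

115790 kr > 107520 kr, so the standard income tax governs.

115790 kr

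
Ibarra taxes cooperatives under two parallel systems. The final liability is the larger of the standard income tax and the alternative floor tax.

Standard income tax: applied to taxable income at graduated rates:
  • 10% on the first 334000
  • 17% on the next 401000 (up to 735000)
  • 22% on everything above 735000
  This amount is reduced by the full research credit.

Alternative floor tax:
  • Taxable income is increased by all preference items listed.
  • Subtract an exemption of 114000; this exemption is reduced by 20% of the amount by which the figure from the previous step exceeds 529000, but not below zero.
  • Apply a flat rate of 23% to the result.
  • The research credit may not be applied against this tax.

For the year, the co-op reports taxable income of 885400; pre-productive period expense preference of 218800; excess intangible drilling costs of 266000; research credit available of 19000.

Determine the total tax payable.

315146

Standard income tax:
  334000 × 10% = 33400
  401000 × 17% = 68170
  150400 × 22% = 33088
  → 134658
  Less research credit 19000 → 115658

Alternative floor tax:
  Adjusted income: 885400 + 218800 + 266000 = 1370200
  Exemption: 20% × (1370200 − 529000) = 168240 ≥ 114000, so the exemption is fully phased out
  Base: 1370200 − 0 = 1370200
  1370200 × 23% = 315146

315146 > 115658, so the alternative floor tax is the binding amount.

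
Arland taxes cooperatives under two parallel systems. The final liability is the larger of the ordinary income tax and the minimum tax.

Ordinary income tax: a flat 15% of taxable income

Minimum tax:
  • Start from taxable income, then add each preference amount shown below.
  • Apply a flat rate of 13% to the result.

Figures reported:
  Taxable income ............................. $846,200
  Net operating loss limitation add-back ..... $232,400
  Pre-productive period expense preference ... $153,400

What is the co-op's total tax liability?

Minimum tax:
  Adjusted income: $846,200 + $232,400 + $153,400 = $1,232,000
  $1,232,000 × 13% = $160,160

Ordinary income tax:
  $846,200 × 15% = $126,930

$160,160 > $126,930, so the minimum tax is the binding amount.

$160,160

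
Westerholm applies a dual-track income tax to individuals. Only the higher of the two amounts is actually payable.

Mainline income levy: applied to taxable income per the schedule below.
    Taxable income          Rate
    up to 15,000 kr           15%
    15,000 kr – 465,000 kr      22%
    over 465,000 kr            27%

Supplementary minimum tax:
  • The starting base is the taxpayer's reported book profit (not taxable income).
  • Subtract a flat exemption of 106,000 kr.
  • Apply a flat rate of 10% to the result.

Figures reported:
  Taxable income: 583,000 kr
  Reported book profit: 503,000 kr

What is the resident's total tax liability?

133,110 kr

Supplementary minimum tax:
  Base (reported book profit): 503,000 kr
  Less exemption 106,000 kr → base 397,000 kr
  397,000 kr × 10% = 39,700 kr

Mainline income levy:
  15,000 kr × 15% = 2,250 kr
  450,000 kr × 22% = 99,000 kr
  118,000 kr × 27% = 31,860 kr
  → 133,110 kr

133,110 kr > 39,700 kr, so the mainline income levy governs.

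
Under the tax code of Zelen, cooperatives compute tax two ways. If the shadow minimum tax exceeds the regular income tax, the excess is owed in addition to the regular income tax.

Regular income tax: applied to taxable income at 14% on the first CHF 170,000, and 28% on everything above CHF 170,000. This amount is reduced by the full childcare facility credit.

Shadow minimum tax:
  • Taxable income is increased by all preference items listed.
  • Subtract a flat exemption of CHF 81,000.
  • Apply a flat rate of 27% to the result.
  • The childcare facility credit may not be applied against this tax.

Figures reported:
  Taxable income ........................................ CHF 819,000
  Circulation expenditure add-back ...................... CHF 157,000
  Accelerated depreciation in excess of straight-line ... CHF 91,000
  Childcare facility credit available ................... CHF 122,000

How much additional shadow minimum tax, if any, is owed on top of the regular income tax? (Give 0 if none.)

CHF 182,700

Shadow minimum tax:
  Adjusted income: CHF 819,000 + CHF 157,000 + CHF 91,000 = CHF 1,067,000
  Less exemption CHF 81,000 → base CHF 986,000
  CHF 986,000 × 27% = CHF 266,220

Regular income tax:
  CHF 170,000 × 14% = CHF 23,800
  CHF 649,000 × 28% = CHF 181,720
  → CHF 205,520
  Less childcare facility credit CHF 122,000 → CHF 83,520

Excess of shadow minimum tax over regular income tax: CHF 266,220 − CHF 83,520 = CHF 182,700.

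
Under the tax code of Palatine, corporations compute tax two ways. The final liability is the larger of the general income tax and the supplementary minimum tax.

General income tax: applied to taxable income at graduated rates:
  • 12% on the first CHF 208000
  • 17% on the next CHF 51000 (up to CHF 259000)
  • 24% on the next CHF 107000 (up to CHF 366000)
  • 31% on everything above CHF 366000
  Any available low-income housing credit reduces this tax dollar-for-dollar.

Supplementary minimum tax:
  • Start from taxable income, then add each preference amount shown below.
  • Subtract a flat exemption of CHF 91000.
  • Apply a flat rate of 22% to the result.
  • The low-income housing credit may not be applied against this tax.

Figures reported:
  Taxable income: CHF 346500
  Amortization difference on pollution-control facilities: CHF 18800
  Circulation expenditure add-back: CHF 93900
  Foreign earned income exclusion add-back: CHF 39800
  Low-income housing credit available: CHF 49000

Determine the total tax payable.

General income tax:
  CHF 208000 × 12% = CHF 24960
  CHF 51000 × 17% = CHF 8670
  CHF 87500 × 24% = CHF 21000
  → CHF 54630
  Less low-income housing credit CHF 49000 → CHF 5630

Supplementary minimum tax:
  Adjusted income: CHF 346500 + CHF 18800 + CHF 93900 + CHF 39800 = CHF 499000
  Less exemption CHF 91000 → base CHF 408000
  CHF 408000 × 22% = CHF 89760

CHF 89760 > CHF 5630, so the supplementary minimum tax is the binding amount.

CHF 89760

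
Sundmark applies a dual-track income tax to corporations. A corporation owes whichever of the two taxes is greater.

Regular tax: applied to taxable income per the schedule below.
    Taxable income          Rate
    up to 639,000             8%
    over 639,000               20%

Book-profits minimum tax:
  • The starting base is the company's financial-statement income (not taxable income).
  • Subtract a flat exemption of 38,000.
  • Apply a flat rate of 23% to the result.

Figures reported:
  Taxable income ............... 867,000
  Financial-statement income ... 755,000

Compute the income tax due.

164,910

Book-profits minimum tax:
  Base (financial-statement income): 755,000
  Less exemption 38,000 → base 717,000
  717,000 × 23% = 164,910

Regular tax:
  639,000 × 8% = 51,120
  228,000 × 20% = 45,600
  → 96,720

164,910 > 96,720, so the book-profits minimum tax is the binding amount.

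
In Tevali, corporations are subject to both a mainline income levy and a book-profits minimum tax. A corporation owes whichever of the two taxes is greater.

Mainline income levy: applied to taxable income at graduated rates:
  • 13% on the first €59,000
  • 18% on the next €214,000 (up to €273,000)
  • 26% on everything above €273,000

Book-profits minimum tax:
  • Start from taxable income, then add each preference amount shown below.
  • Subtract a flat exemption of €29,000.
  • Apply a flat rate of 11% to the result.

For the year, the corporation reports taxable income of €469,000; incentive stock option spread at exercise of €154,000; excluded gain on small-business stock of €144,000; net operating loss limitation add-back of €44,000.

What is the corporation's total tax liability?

€97,150

Book-profits minimum tax:
  Adjusted income: €469,000 + €154,000 + €144,000 + €44,000 = €811,000
  Less exemption €29,000 → base €782,000
  €782,000 × 11% = €86,020

Mainline income levy:
  €59,000 × 13% = €7,670
  €214,000 × 18% = €38,520
  €196,000 × 26% = €50,960
  → €97,150

€97,150 > €86,020, so the mainline income levy governs.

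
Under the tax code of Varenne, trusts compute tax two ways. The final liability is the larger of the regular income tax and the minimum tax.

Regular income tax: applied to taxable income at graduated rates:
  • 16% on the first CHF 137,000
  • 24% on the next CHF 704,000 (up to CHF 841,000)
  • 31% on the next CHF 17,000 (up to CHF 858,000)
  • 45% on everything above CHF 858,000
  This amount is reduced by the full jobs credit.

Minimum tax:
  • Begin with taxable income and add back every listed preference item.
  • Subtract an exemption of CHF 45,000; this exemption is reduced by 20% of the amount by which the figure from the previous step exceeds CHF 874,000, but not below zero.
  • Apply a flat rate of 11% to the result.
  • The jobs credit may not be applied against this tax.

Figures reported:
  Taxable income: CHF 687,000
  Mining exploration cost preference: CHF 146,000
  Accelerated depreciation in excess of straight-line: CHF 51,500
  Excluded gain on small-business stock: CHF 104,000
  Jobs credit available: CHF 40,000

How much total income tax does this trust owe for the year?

CHF 113,920

Regular income tax:
  CHF 137,000 × 16% = CHF 21,920
  CHF 550,000 × 24% = CHF 132,000
  → CHF 153,920
  Less jobs credit CHF 40,000 → CHF 113,920

Minimum tax:
  Adjusted income: CHF 687,000 + CHF 146,000 + CHF 51,500 + CHF 104,000 = CHF 988,500
  Exemption: CHF 45,000 − 20% × (CHF 988,500 − CHF 874,000) = CHF 45,000 − CHF 22,900 = CHF 22,100
  Base: CHF 988,500 − CHF 22,100 = CHF 966,400
  CHF 966,400 × 11% = CHF 106,304

CHF 113,920 > CHF 106,304, so the regular income tax governs.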